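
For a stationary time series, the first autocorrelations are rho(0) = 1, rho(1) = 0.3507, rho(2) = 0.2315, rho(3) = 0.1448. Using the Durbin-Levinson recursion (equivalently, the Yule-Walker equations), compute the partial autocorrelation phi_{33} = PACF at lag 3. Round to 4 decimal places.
\phi_{33} = 0.0350

The PACF at lag k is phi_{kk}, the last component of the solution
to the Yule-Walker system G_k phi = r_k where
  (G_k)_{ij} = rho(|i - j|), (r_k)_i = rho(i), i,j = 1..k.
Equivalently, Durbin-Levinson gives phi_{kk} iteratively:
  phi_{11} = rho(1)
  phi_{kk} = [rho(k) - sum_{j=1..k-1} phi_{k-1,j} rho(k-j)]
            / [1 - sum_{j=1..k-1} phi_{k-1,j} rho(j)],
  phi_{k,j} = phi_{k-1,j} - phi_{kk} phi_{k-1,k-j},  j = 1..k-1.
Step k = 1:
  phi_11 = rho(1) = 0.3507.
Step k = 2:
  phi_22 = [rho(2) - phi_11 rho(1)] / [1 - phi_11 rho(1)] = [0.2315 - (0.3507)(0.3507)] / [1 - (0.3507)(0.3507)]
         = 0.10850951 / 0.87700951 = 0.123727.
  Update: phi_21 = phi_11 - phi_22 phi_11 = 0.3507 - (0.123727)(0.3507) = 0.307309.
Step k = 3:
  phi_33 = [rho(3) - phi_21 rho(2) - phi_22 rho(1)] / [1 - phi_21 rho(1) - phi_22 rho(2)]
    numerator   = 0.1448 - (0.307309)(0.2315) - (0.123727)(0.3507) = 0.030267
    denominator = 1 - (0.307309)(0.3507) - (0.123727)(0.2315) = 0.86358398
  phi_33 = 0.030267 / 0.86358398 = 0.035.
Therefore phi_{33} = 0.0350.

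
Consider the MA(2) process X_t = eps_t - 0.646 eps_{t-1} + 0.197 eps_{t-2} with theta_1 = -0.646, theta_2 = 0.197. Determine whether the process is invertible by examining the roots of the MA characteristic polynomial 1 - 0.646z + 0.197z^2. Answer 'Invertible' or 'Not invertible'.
\text{Invertible}

The MA(q) characteristic polynomial is P(z) = 1 - 0.646z + 0.197z^2.
Invertibility requires all roots to lie outside the unit circle, i.e. |z| > 1 for every root.
Set 1 + (-0.646) z + (0.197) z^2 = 0, i.e. a z^2 + b z + c = 0 with a = 0.197, b = -0.646, c = 1.
Discriminant D = b^2 - 4ac = (-0.646)^2 - 4*(0.197)*1 = 0.417316 - (0.788) = -0.370684.
D < 0, so the roots are the complex-conjugate pair z = (-b +/- i sqrt(-D)) / (2a) = 1.6396 +/- 1.5453i.
For a conjugate pair |z|^2 = z * conj(z) = (product of roots) = c/a = 1/(0.197) = 5.076142, so |z| = sqrt(5.076142) = 2.253 for both roots.
Moduli of all roots: 2.2530, 2.2530.
All moduli strictly greater than 1? Yes.
Verdict: Invertible.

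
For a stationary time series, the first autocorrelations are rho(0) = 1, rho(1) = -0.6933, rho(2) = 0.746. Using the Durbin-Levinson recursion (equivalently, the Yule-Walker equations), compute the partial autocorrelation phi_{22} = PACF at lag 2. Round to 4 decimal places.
\phi_{22} = 0.5109

The PACF at lag k is phi_{kk}, the last component of the solution
to the Yule-Walker system G_k phi = r_k where
  (G_k)_{ij} = rho(|i - j|), (r_k)_i = rho(i), i,j = 1..k.
Equivalently, Durbin-Levinson gives phi_{kk} iteratively:
  phi_{11} = rho(1)
  phi_{kk} = [rho(k) - sum_{j=1..k-1} phi_{k-1,j} rho(k-j)]
            / [1 - sum_{j=1..k-1} phi_{k-1,j} rho(j)],
  phi_{k,j} = phi_{k-1,j} - phi_{kk} phi_{k-1,k-j},  j = 1..k-1.
Step k = 1:
  phi_11 = rho(1) = -0.6933.
Step k = 2:
  phi_22 = [rho(2) - phi_11 rho(1)] / [1 - phi_11 rho(1)] = [0.746 - (-0.6933)(-0.6933)] / [1 - (-0.6933)(-0.6933)]
         = 0.26533511 / 0.51933511 = 0.5109.
Therefore phi_{22} = 0.5109.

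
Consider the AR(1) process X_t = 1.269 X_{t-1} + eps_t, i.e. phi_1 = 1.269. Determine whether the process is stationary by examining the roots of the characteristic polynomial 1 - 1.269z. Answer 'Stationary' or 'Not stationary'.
\text{Not stationary}

The AR(p) characteristic polynomial is P(z) = 1 - 1.269z.
Stationarity requires all roots to lie outside the unit circle, i.e. |z| > 1 for every root.
This is linear in z: 1 + (-1.269) z = 0  =>  z = -1/(-1.269) = 0.788022,  |z| = 0.788022.
Moduli of all roots: 0.7880.
All moduli strictly greater than 1? No.
Verdict: Not stationary.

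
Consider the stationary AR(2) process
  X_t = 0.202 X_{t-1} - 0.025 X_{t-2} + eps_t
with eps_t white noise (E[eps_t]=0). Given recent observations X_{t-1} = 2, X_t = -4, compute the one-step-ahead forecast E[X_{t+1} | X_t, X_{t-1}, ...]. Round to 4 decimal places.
E[X_{t+1} \mid \mathcal F_t] = -0.8580

For an AR(p) model X_t = c + sum_i phi_i X_{t-i} + eps_t, the
one-step-ahead conditional mean is
  E[X_{t+1} | X_t, ...] = c + sum_i phi_i X_{t+1-i}.
Substitute known values:
  E[X_{t+1} | ...] = (0.202) * (-4) + (-0.025) * (2)
                   = -0.8580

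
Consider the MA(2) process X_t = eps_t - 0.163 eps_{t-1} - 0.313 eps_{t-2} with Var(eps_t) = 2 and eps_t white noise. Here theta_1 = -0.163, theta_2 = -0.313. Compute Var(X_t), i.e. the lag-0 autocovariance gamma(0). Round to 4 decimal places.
\gamma(0) = 2.2491

For an MA(q) process X_t = eps_t + sum_i theta_i eps_{t-i} with
Var(eps_t) = sigma^2, the variance is
  gamma(0) = sigma^2 * (1 + sum_i theta_i^2).
  sum_i theta_i^2 = (-0.163)^2 + (-0.313)^2 = 0.026569 + 0.097969 = 0.124538.
  gamma(0) = 2 * (1 + 0.124538) = 2 * 1.124538 = 2.249076, which rounds to 2.2491.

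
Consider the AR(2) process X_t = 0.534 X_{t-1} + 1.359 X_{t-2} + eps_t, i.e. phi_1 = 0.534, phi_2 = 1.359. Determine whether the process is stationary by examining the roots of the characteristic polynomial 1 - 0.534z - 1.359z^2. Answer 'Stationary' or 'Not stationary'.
\text{Not stationary}

The AR(p) characteristic polynomial is P(z) = 1 - 0.534z - 1.359z^2.
Stationarity requires all roots to lie outside the unit circle, i.e. |z| > 1 for every root.
Set 1 + (-0.534) z + (-1.359) z^2 = 0, i.e. a z^2 + b z + c = 0 with a = -1.359, b = -0.534, c = 1.
Discriminant D = b^2 - 4ac = (-0.534)^2 - 4*(-1.359)*1 = 0.285156 - (-5.436) = 5.721156.
D >= 0, so the roots are real: z = (-b +/- sqrt(D)) / (2a) = (0.534 +/- 2.391894) / (-2.718).
  z_1 = (0.534 + 2.391894) / (-2.718) = -1.0765,   |z_1| = 1.0765.
  z_2 = (0.534 - 2.391894) / (-2.718) = 0.6836,   |z_2| = 0.6836.
Moduli of all roots: 1.0765, 0.6836.
All moduli strictly greater than 1? No.
Verdict: Not stationary.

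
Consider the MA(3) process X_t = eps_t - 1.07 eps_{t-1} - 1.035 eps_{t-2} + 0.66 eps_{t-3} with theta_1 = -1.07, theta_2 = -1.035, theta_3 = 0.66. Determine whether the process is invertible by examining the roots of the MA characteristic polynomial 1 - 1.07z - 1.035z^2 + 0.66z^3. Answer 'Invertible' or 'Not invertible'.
\text{Not invertible}

The MA(q) characteristic polynomial is P(z) = 1 - 1.07z - 1.035z^2 + 0.66z^3.
Invertibility requires all roots to lie outside the unit circle, i.e. |z| > 1 for every root.
Degree 3: look for a simple real root z0 first, then factor out (1 - z/z0) and solve the remaining quadratic.
Testing z0 = 2: P(2) = 1 + (-1.07)(2) + (-1.035)(2)^2 + (0.66)(2)^3
  = 1 + (-2.14) + (-4.14) + (5.28) = 0.  So z_0 = 2 is a root, |z_0| = 2.
Divide out the factor (1 - 0.5 z) = (1 - z/z0) (since 1/z0 = 0.5):
  P(z) = (1 - 0.5 z)(1 + (-0.57) z + (-1.32) z^2)
  [check: z-coef -0.57 - (0.5) = -1.07; z^2-coef -1.32 - (0.5)(-0.57) = -1.035; z^3-coef -(0.5)(-1.32) = 0.66.]
Remaining roots from the quadratic factor 1 + (-0.57) z + (-1.32) z^2:
  Set 1 + (-0.57) z + (-1.32) z^2 = 0, i.e. a z^2 + b z + c = 0 with a = -1.32, b = -0.57, c = 1.
  Discriminant D = b^2 - 4ac = (-0.57)^2 - 4*(-1.32)*1 = 0.3249 - (-5.28) = 5.6049.
  D >= 0, so the roots are real: z = (-b +/- sqrt(D)) / (2a) = (0.57 +/- 2.367467) / (-2.64).
    z_1 = (0.57 + 2.367467) / (-2.64) = -1.1127,   |z_1| = 1.1127.
    z_2 = (0.57 - 2.367467) / (-2.64) = 0.6809,   |z_2| = 0.6809.
Moduli of all roots: 2.0000, 1.1127, 0.6809.
All moduli strictly greater than 1? No.
Verdict: Not invertible.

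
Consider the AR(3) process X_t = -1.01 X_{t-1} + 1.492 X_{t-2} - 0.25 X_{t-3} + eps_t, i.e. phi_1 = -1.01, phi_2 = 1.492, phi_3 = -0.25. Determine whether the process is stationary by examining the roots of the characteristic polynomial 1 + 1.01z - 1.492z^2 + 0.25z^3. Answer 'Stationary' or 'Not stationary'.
\text{Not stationary}

The AR(p) characteristic polynomial is P(z) = 1 + 1.01z - 1.492z^2 + 0.25z^3.
Stationarity requires all roots to lie outside the unit circle, i.e. |z| > 1 for every root.
Degree 3: look for a simple real root z0 first, then factor out (1 - z/z0) and solve the remaining quadratic.
Testing z0 = 5: P(5) = 1 + (1.01)(5) + (-1.492)(5)^2 + (0.25)(5)^3
  = 1 + (5.05) + (-37.3) + (31.25) = 0.  So z_0 = 5 is a root, |z_0| = 5.
Divide out the factor (1 - 0.2 z) = (1 - z/z0) (since 1/z0 = 0.2):
  P(z) = (1 - 0.2 z)(1 + (1.21) z + (-1.25) z^2)
  [check: z-coef 1.21 - (0.2) = 1.01; z^2-coef -1.25 - (0.2)(1.21) = -1.492; z^3-coef -(0.2)(-1.25) = 0.25.]
Remaining roots from the quadratic factor 1 + (1.21) z + (-1.25) z^2:
  Set 1 + (1.21) z + (-1.25) z^2 = 0, i.e. a z^2 + b z + c = 0 with a = -1.25, b = 1.21, c = 1.
  Discriminant D = b^2 - 4ac = (1.21)^2 - 4*(-1.25)*1 = 1.4641 - (-5) = 6.4641.
  D >= 0, so the roots are real: z = (-b +/- sqrt(D)) / (2a) = (-1.21 +/- 2.542459) / (-2.5).
    z_1 = (-1.21 + 2.542459) / (-2.5) = -0.533,   |z_1| = 0.533.
    z_2 = (-1.21 - 2.542459) / (-2.5) = 1.501,   |z_2| = 1.501.
Moduli of all roots: 5.0000, 0.5330, 1.5010.
All moduli strictly greater than 1? No.
Verdict: Not stationary.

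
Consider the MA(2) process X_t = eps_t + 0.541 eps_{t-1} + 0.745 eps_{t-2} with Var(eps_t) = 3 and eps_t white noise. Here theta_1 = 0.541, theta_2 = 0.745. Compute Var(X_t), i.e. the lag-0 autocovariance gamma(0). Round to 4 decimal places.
\gamma(0) = 5.5431

For an MA(q) process X_t = eps_t + sum_i theta_i eps_{t-i} with
Var(eps_t) = sigma^2, the variance is
  gamma(0) = sigma^2 * (1 + sum_i theta_i^2).
  sum_i theta_i^2 = (0.541)^2 + (0.745)^2 = 0.292681 + 0.555025 = 0.847706.
  gamma(0) = 3 * (1 + 0.847706) = 3 * 1.847706 = 5.543118, which rounds to 5.5431.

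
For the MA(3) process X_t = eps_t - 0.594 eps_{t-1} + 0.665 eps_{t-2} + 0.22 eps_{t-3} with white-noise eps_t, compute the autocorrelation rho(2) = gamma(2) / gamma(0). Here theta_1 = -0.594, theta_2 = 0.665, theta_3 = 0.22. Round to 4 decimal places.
\rho(2) = 0.2898

For an MA(q) process with theta_0 = 1, the autocovariance is
  gamma(k) = sigma^2 * sum_{i=0..q-k} theta_i * theta_{i+k},
and rho(k) = gamma(k) / gamma(0). Sigma^2 cancels.
  numerator   = (1)*(0.665) + (-0.594)*(0.22) = 0.53432.
  denominator = (1)^2 + (-0.594)^2 + (0.665)^2 + (0.22)^2 = 1.843461.
  rho(2) = 0.53432 / 1.843461 = 0.2898.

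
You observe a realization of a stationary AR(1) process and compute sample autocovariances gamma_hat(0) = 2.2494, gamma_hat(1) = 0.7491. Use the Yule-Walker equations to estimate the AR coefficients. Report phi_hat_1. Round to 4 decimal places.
\hat\phi_{1} = 0.3330

The Yule-Walker equations for an AR(p) process read, in matrix form,
  Gamma_p phi = r_p,   with   (Gamma_p)_{ij} = gamma(|i - j|),
                       (r_p)_i = gamma(i),   i,j = 1..p.
Substitute the sample gammas (Toeplitz matrix and right-hand side of size 1):
  Gamma_p = [[2.2494]]
  r_p     = [0.7491]
With p = 1 this is the single equation gamma(0) phi_1 = gamma(1):
  phi_hat_1 = gamma(1) / gamma(0) = 0.7491 / 2.2494 = 0.3330.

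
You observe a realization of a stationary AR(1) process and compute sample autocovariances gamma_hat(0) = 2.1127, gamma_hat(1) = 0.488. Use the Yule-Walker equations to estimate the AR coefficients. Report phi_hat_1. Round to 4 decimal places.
\hat\phi_{1} = 0.2310

The Yule-Walker equations for an AR(p) process read, in matrix form,
  Gamma_p phi = r_p,   with   (Gamma_p)_{ij} = gamma(|i - j|),
                       (r_p)_i = gamma(i),   i,j = 1..p.
Substitute the sample gammas (Toeplitz matrix and right-hand side of size 1):
  Gamma_p = [[2.1127]]
  r_p     = [0.488]
With p = 1 this is the single equation gamma(0) phi_1 = gamma(1):
  phi_hat_1 = gamma(1) / gamma(0) = 0.488 / 2.1127 = 0.2310.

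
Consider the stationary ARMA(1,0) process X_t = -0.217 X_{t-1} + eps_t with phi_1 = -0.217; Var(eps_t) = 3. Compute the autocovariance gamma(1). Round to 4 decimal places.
\gamma(1) = -0.6832

Multiply the model equation by X_{t-k} and take expectations. With theta_0 = psi_0 = 1 and psi_j the MA(infinity) weights, this gives
  gamma(k) - sum_i phi_i gamma(k-i) = c_k,
  c_k = sigma^2 * sum_{j=k..q} theta_j psi_{j-k}   (c_k = 0 for k > q),
using gamma(-m) = gamma(m).
Pure AR (q = 0): c_0 = sigma^2 = 3, c_k = 0 for k >= 1.
Equations for k = 0 and k = 1 (AR order 1):
  gamma(0) = phi_1 gamma(1) + c_0
  gamma(1) = phi_1 gamma(0) + c_1
Substituting the second into the first: gamma(0) (1 - phi_1^2) = c_0 + phi_1 c_1, so
  gamma(0) = c_0 / (1 - phi_1^2) = 3 / (1 - (-0.217)^2) = 3 / 0.952911 = 3.148248.
  gamma(1) = phi_1 gamma(0) = (-0.217)(3.148248) = -0.68317.
Therefore gamma(1) = -0.6832 (to 4 decimal places).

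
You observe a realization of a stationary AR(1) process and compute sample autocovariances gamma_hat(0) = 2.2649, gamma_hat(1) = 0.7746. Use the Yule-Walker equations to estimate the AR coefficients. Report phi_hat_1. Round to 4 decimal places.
\hat\phi_{1} = 0.3420

The Yule-Walker equations for an AR(p) process read, in matrix form,
  Gamma_p phi = r_p,   with   (Gamma_p)_{ij} = gamma(|i - j|),
                       (r_p)_i = gamma(i),   i,j = 1..p.
Substitute the sample gammas (Toeplitz matrix and right-hand side of size 1):
  Gamma_p = [[2.2649]]
  r_p     = [0.7746]
With p = 1 this is the single equation gamma(0) phi_1 = gamma(1):
  phi_hat_1 = gamma(1) / gamma(0) = 0.7746 / 2.2649 = 0.3420.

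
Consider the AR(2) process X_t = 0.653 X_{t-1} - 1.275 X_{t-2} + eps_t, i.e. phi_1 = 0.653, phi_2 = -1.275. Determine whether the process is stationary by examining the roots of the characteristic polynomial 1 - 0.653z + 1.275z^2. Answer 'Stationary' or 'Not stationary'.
\text{Not stationary}

The AR(p) characteristic polynomial is P(z) = 1 - 0.653z + 1.275z^2.
Stationarity requires all roots to lie outside the unit circle, i.e. |z| > 1 for every root.
Set 1 + (-0.653) z + (1.275) z^2 = 0, i.e. a z^2 + b z + c = 0 with a = 1.275, b = -0.653, c = 1.
Discriminant D = b^2 - 4ac = (-0.653)^2 - 4*(1.275)*1 = 0.426409 - (5.1) = -4.673591.
D < 0, so the roots are the complex-conjugate pair z = (-b +/- i sqrt(-D)) / (2a) = 0.2561 +/- 0.8478i.
For a conjugate pair |z|^2 = z * conj(z) = (product of roots) = c/a = 1/(1.275) = 0.784314, so |z| = sqrt(0.784314) = 0.8856 for both roots.
Moduli of all roots: 0.8856, 0.8856.
All moduli strictly greater than 1? No.
Verdict: Not stationary.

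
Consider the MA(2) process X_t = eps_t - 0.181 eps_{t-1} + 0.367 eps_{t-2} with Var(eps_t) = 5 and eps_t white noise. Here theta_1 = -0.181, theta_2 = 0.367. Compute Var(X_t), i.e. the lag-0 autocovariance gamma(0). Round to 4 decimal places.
\gamma(0) = 5.8373

For an MA(q) process X_t = eps_t + sum_i theta_i eps_{t-i} with
Var(eps_t) = sigma^2, the variance is
  gamma(0) = sigma^2 * (1 + sum_i theta_i^2).
  sum_i theta_i^2 = (-0.181)^2 + (0.367)^2 = 0.032761 + 0.134689 = 0.16745.
  gamma(0) = 5 * (1 + 0.16745) = 5 * 1.16745 = 5.83725, which rounds to 5.8373.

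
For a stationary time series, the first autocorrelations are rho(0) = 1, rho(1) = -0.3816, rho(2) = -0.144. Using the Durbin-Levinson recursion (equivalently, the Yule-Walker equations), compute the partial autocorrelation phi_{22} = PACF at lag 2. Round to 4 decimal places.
\phi_{22} = -0.3390

The PACF at lag k is phi_{kk}, the last component of the solution
to the Yule-Walker system G_k phi = r_k where
  (G_k)_{ij} = rho(|i - j|), (r_k)_i = rho(i), i,j = 1..k.
Equivalently, Durbin-Levinson gives phi_{kk} iteratively:
  phi_{11} = rho(1)
  phi_{kk} = [rho(k) - sum_{j=1..k-1} phi_{k-1,j} rho(k-j)]
            / [1 - sum_{j=1..k-1} phi_{k-1,j} rho(j)],
  phi_{k,j} = phi_{k-1,j} - phi_{kk} phi_{k-1,k-j},  j = 1..k-1.
Step k = 1:
  phi_11 = rho(1) = -0.3816.
Step k = 2:
  phi_22 = [rho(2) - phi_11 rho(1)] / [1 - phi_11 rho(1)] = [-0.144 - (-0.3816)(-0.3816)] / [1 - (-0.3816)(-0.3816)]
         = -0.28961856 / 0.85438144 = -0.339.
Therefore phi_{22} = -0.3390.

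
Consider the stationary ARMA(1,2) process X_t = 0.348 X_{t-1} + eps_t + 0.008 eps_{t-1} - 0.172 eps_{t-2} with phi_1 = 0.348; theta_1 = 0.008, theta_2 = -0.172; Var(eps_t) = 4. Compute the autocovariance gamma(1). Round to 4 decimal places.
\gamma(1) = 1.3592

Multiply the model equation by X_{t-k} and take expectations. With theta_0 = psi_0 = 1 and psi_j the MA(infinity) weights, this gives
  gamma(k) - sum_i phi_i gamma(k-i) = c_k,
  c_k = sigma^2 * sum_{j=k..q} theta_j psi_{j-k}   (c_k = 0 for k > q),
using gamma(-m) = gamma(m).
psi-weights needed (psi_j = theta_j + sum_i phi_i psi_{j-i}):
  psi_1 = theta_1 + phi_1 = 0.008 + (0.348) = 0.356
  psi_2 = theta_2 + phi_1 psi_1 = -0.172 + (0.348)(0.356) = -0.048112
Right-hand sides:
  c_0 = sigma^2 (1 + theta_1 psi_1 + theta_2 psi_2) = 4 * (1 + (0.008)(0.356) + (-0.172)(-0.048112)) = 4 * 1.011123 = 4.044493
  c_1 = sigma^2 (theta_1 + theta_2 psi_1) = 4 * (0.008 + (-0.172)(0.356)) = -0.212928
  c_2 = sigma^2 theta_2 = 4 * (-0.172) = -0.688
Equations for k = 0 and k = 1 (AR order 1):
  gamma(0) = phi_1 gamma(1) + c_0
  gamma(1) = phi_1 gamma(0) + c_1
Substituting the second into the first: gamma(0) (1 - phi_1^2) = c_0 + phi_1 c_1, so
  gamma(0) = (c_0 + phi_1 c_1) / (1 - phi_1^2) = (4.044493 + (0.348)(-0.212928)) / (1 - (0.348)^2) = 3.970394 / 0.878896 = 4.517479.
  gamma(1) = phi_1 gamma(0) + c_1 = (0.348)(4.517479) + (-0.212928) = 1.359155.
Therefore gamma(1) = 1.3592 (to 4 decimal places).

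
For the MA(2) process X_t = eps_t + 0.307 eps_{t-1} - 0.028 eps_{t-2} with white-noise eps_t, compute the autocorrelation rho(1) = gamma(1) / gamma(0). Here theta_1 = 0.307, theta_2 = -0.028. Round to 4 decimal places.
\rho(1) = 0.2725

For an MA(q) process with theta_0 = 1, the autocovariance is
  gamma(k) = sigma^2 * sum_{i=0..q-k} theta_i * theta_{i+k},
and rho(k) = gamma(k) / gamma(0). Sigma^2 cancels.
  numerator   = (1)*(0.307) + (0.307)*(-0.028) = 0.298404.
  denominator = (1)^2 + (0.307)^2 + (-0.028)^2 = 1.095033.
  rho(1) = 0.298404 / 1.095033 = 0.2725.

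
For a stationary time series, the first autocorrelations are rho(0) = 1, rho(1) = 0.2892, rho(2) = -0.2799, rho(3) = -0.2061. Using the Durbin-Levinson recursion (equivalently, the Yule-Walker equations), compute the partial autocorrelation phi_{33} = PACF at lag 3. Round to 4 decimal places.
\phi_{33} = 0.0281

The PACF at lag k is phi_{kk}, the last component of the solution
to the Yule-Walker system G_k phi = r_k where
  (G_k)_{ij} = rho(|i - j|), (r_k)_i = rho(i), i,j = 1..k.
Equivalently, Durbin-Levinson gives phi_{kk} iteratively:
  phi_{11} = rho(1)
  phi_{kk} = [rho(k) - sum_{j=1..k-1} phi_{k-1,j} rho(k-j)]
            / [1 - sum_{j=1..k-1} phi_{k-1,j} rho(j)],
  phi_{k,j} = phi_{k-1,j} - phi_{kk} phi_{k-1,k-j},  j = 1..k-1.
Step k = 1:
  phi_11 = rho(1) = 0.2892.
Step k = 2:
  phi_22 = [rho(2) - phi_11 rho(1)] / [1 - phi_11 rho(1)] = [-0.2799 - (0.2892)(0.2892)] / [1 - (0.2892)(0.2892)]
         = -0.36353664 / 0.91636336 = -0.396717.
  Update: phi_21 = phi_11 - phi_22 phi_11 = 0.2892 - (-0.396717)(0.2892) = 0.40393.
Step k = 3:
  phi_33 = [rho(3) - phi_21 rho(2) - phi_22 rho(1)] / [1 - phi_21 rho(1) - phi_22 rho(2)]
    numerator   = -0.2061 - (0.40393)(-0.2799) - (-0.396717)(0.2892) = 0.0216906
    denominator = 1 - (0.40393)(0.2892) - (-0.396717)(-0.2799) = 0.77214231
  phi_33 = 0.0216906 / 0.77214231 = 0.0281.
Therefore phi_{33} = 0.0281.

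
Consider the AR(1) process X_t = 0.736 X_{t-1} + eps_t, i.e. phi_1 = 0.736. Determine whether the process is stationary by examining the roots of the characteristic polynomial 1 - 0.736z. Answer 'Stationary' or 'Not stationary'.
\text{Stationary}

The AR(p) characteristic polynomial is P(z) = 1 - 0.736z.
Stationarity requires all roots to lie outside the unit circle, i.e. |z| > 1 for every root.
This is linear in z: 1 + (-0.736) z = 0  =>  z = -1/(-0.736) = 1.358696,  |z| = 1.358696.
Moduli of all roots: 1.3587.
All moduli strictly greater than 1? Yes.
Verdict: Stationary.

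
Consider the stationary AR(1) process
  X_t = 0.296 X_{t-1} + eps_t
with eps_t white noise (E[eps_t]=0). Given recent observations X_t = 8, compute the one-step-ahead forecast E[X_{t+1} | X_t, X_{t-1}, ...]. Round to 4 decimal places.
E[X_{t+1} \mid \mathcal F_t] = 2.3680

For an AR(p) model X_t = c + sum_i phi_i X_{t-i} + eps_t, the
one-step-ahead conditional mean is
  E[X_{t+1} | X_t, ...] = c + sum_i phi_i X_{t+1-i}.
Substitute known values:
  E[X_{t+1} | ...] = (0.296) * (8)
                   = 2.3680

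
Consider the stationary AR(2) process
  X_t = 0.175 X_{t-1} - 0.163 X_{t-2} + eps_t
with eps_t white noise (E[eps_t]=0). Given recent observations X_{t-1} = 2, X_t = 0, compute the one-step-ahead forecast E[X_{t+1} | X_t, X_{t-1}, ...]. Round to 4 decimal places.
E[X_{t+1} \mid \mathcal F_t] = -0.3260

For an AR(p) model X_t = c + sum_i phi_i X_{t-i} + eps_t, the
one-step-ahead conditional mean is
  E[X_{t+1} | X_t, ...] = c + sum_i phi_i X_{t+1-i}.
Substitute known values:
  E[X_{t+1} | ...] = (0.175) * (0) + (-0.163) * (2)
                   = -0.3260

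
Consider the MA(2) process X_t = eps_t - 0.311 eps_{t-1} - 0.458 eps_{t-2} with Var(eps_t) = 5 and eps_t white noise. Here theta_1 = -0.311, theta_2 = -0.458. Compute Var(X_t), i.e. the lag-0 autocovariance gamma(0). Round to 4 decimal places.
\gamma(0) = 6.5324

For an MA(q) process X_t = eps_t + sum_i theta_i eps_{t-i} with
Var(eps_t) = sigma^2, the variance is
  gamma(0) = sigma^2 * (1 + sum_i theta_i^2).
  sum_i theta_i^2 = (-0.311)^2 + (-0.458)^2 = 0.096721 + 0.209764 = 0.306485.
  gamma(0) = 5 * (1 + 0.306485) = 5 * 1.306485 = 6.532425, which rounds to 6.5324.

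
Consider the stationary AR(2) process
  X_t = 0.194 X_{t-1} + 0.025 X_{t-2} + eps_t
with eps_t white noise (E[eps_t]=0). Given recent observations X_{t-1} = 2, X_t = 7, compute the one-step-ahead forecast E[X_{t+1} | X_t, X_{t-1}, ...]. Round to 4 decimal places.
E[X_{t+1} \mid \mathcal F_t] = 1.4080

For an AR(p) model X_t = c + sum_i phi_i X_{t-i} + eps_t, the
one-step-ahead conditional mean is
  E[X_{t+1} | X_t, ...] = c + sum_i phi_i X_{t+1-i}.
Substitute known values:
  E[X_{t+1} | ...] = (0.194) * (7) + (0.025) * (2)
                   = 1.4080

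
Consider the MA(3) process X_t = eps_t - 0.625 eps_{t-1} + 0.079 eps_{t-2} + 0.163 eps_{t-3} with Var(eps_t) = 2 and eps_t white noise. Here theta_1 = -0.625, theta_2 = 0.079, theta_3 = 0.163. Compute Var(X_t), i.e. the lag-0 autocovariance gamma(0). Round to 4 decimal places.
\gamma(0) = 2.8469

For an MA(q) process X_t = eps_t + sum_i theta_i eps_{t-i} with
Var(eps_t) = sigma^2, the variance is
  gamma(0) = sigma^2 * (1 + sum_i theta_i^2).
  sum_i theta_i^2 = (-0.625)^2 + (0.079)^2 + (0.163)^2 = 0.390625 + 0.006241 + 0.026569 = 0.423435.
  gamma(0) = 2 * (1 + 0.423435) = 2 * 1.423435 = 2.84687, which rounds to 2.8469.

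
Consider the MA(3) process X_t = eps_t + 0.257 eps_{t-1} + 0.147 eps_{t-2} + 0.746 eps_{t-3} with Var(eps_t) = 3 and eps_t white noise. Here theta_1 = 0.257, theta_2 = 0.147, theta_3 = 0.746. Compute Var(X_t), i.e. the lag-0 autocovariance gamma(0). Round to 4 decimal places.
\gamma(0) = 4.9325

For an MA(q) process X_t = eps_t + sum_i theta_i eps_{t-i} with
Var(eps_t) = sigma^2, the variance is
  gamma(0) = sigma^2 * (1 + sum_i theta_i^2).
  sum_i theta_i^2 = (0.257)^2 + (0.147)^2 + (0.746)^2 = 0.066049 + 0.021609 + 0.556516 = 0.644174.
  gamma(0) = 3 * (1 + 0.644174) = 3 * 1.644174 = 4.932522, which rounds to 4.9325.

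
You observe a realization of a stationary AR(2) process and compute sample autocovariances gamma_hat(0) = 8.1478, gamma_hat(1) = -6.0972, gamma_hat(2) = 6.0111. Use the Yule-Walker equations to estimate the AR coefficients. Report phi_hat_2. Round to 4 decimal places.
\hat\phi_{2} = 0.4040

The Yule-Walker equations for an AR(p) process read, in matrix form,
  Gamma_p phi = r_p,   with   (Gamma_p)_{ij} = gamma(|i - j|),
                       (r_p)_i = gamma(i),   i,j = 1..p.
Substitute the sample gammas (Toeplitz matrix and right-hand side of size 2):
  Gamma_p = [[8.1478, -6.0972], [-6.0972, 8.1478]]
  r_p     = [-6.0972, 6.0111]
Written out:
  8.1478 phi_1 - 6.0972 phi_2 = -6.0972
  -6.0972 phi_1 + 8.1478 phi_2 = 6.0111
Solve by Cramer's rule:
  det = gamma(0)^2 - gamma(1)^2 = (8.1478)^2 - (-6.0972)^2 = 66.38664484 - 37.17584784 = 29.210797
  phi_hat_1 = [gamma(1) gamma(0) - gamma(1) gamma(2)] / det = [(-6.0972)(8.1478) - (-6.0972)(6.0111)] / 29.210797 = -13.02788724 / 29.210797 = -0.446
  phi_hat_2 = [gamma(0) gamma(2) - gamma(1)^2] / det = [(8.1478)(6.0111) - (-6.0972)^2] / 29.210797 = 11.80139274 / 29.210797 = 0.404
So phi_hat = [-0.4460, 0.4040].
Therefore phi_hat_2 = 0.4040.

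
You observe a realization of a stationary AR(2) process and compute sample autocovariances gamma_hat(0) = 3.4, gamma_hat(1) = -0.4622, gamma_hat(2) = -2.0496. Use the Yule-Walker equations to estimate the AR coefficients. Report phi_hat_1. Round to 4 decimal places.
\hat\phi_{1} = -0.2220

The Yule-Walker equations for an AR(p) process read, in matrix form,
  Gamma_p phi = r_p,   with   (Gamma_p)_{ij} = gamma(|i - j|),
                       (r_p)_i = gamma(i),   i,j = 1..p.
Substitute the sample gammas (Toeplitz matrix and right-hand side of size 2):
  Gamma_p = [[3.4, -0.4622], [-0.4622, 3.4]]
  r_p     = [-0.4622, -2.0496]
Written out:
  3.4 phi_1 - 0.4622 phi_2 = -0.4622
  -0.4622 phi_1 + 3.4 phi_2 = -2.0496
Solve by Cramer's rule:
  det = gamma(0)^2 - gamma(1)^2 = (3.4)^2 - (-0.4622)^2 = 11.56 - 0.21362884 = 11.34637116
  phi_hat_1 = [gamma(1) gamma(0) - gamma(1) gamma(2)] / det = [(-0.4622)(3.4) - (-0.4622)(-2.0496)] / 11.34637116 = -2.51880512 / 11.34637116 = -0.222
  phi_hat_2 = [gamma(0) gamma(2) - gamma(1)^2] / det = [(3.4)(-2.0496) - (-0.4622)^2] / 11.34637116 = -7.18226884 / 11.34637116 = -0.633
So phi_hat = [-0.2220, -0.6330].
Therefore phi_hat_1 = -0.2220.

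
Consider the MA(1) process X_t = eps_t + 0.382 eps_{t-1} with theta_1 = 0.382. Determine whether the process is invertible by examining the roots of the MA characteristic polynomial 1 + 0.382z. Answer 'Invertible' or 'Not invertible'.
\text{Invertible}

The MA(q) characteristic polynomial is P(z) = 1 + 0.382z.
Invertibility requires all roots to lie outside the unit circle, i.e. |z| > 1 for every root.
This is linear in z: 1 + (0.382) z = 0  =>  z = -1/(0.382) = -2.617801,  |z| = 2.617801.
Moduli of all roots: 2.6178.
All moduli strictly greater than 1? Yes.
Verdict: Invertible.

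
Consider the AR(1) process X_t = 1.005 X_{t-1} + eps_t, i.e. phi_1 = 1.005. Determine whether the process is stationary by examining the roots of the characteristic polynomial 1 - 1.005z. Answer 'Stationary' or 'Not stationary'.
\text{Not stationary}

The AR(p) characteristic polynomial is P(z) = 1 - 1.005z.
Stationarity requires all roots to lie outside the unit circle, i.e. |z| > 1 for every root.
This is linear in z: 1 + (-1.005) z = 0  =>  z = -1/(-1.005) = 0.995025,  |z| = 0.995025.
Moduli of all roots: 0.9950.
All moduli strictly greater than 1? No.
Verdict: Not stationary.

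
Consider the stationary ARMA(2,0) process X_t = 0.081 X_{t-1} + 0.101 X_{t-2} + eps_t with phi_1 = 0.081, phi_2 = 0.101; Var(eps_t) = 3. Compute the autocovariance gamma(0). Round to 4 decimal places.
\gamma(0) = 3.0557

Multiply the model equation by X_{t-k} and take expectations. With theta_0 = psi_0 = 1 and psi_j the MA(infinity) weights, this gives
  gamma(k) - sum_i phi_i gamma(k-i) = c_k,
  c_k = sigma^2 * sum_{j=k..q} theta_j psi_{j-k}   (c_k = 0 for k > q),
using gamma(-m) = gamma(m).
Pure AR (q = 0): c_0 = sigma^2 = 3, c_k = 0 for k >= 1.
Equations for k = 0, 1, 2 (AR order 2, c_2 = 0):
  (E0) gamma(0) = phi_1 gamma(1) + phi_2 gamma(2) + c_0
  (E1) gamma(1) = phi_1 gamma(0) + phi_2 gamma(1) + c_1
  (E2) gamma(2) = phi_1 gamma(1) + phi_2 gamma(0)
From (E1): gamma(1) = A gamma(0) + B with
  A = phi_1 / (1 - phi_2) = 0.081 / 0.899 = 0.0901,   B = c_1 / (1 - phi_2) = 0 / 0.899 = 0.
Insert (E2) into (E0): gamma(0) (1 - phi_2^2) = phi_1 (1 + phi_2) gamma(1) + c_0.
  phi_1 (1 + phi_2) = (0.081)(1.101) = 0.089181,   1 - phi_2^2 = 0.989799.
Replace gamma(1) by A gamma(0) + B and collect gamma(0):
  gamma(0) [0.989799 - (0.089181)(0.0901)] = c_0 = 3
  gamma(0) * 0.981764 = 3
  gamma(0) = 3 / 0.981764 = 3.055725.
Therefore gamma(0) = 3.0557 (to 4 decimal places).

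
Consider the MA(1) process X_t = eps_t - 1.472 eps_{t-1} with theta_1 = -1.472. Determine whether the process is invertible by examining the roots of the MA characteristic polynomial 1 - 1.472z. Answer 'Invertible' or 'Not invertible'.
\text{Not invertible}

The MA(q) characteristic polynomial is P(z) = 1 - 1.472z.
Invertibility requires all roots to lie outside the unit circle, i.e. |z| > 1 for every root.
This is linear in z: 1 + (-1.472) z = 0  =>  z = -1/(-1.472) = 0.679348,  |z| = 0.679348.
Moduli of all roots: 0.6793.
All moduli strictly greater than 1? No.
Verdict: Not invertible.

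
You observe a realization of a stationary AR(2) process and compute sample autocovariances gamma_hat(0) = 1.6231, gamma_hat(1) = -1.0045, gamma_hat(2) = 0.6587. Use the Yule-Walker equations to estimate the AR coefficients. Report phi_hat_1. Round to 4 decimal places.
\hat\phi_{1} = -0.5960

The Yule-Walker equations for an AR(p) process read, in matrix form,
  Gamma_p phi = r_p,   with   (Gamma_p)_{ij} = gamma(|i - j|),
                       (r_p)_i = gamma(i),   i,j = 1..p.
Substitute the sample gammas (Toeplitz matrix and right-hand side of size 2):
  Gamma_p = [[1.6231, -1.0045], [-1.0045, 1.6231]]
  r_p     = [-1.0045, 0.6587]
Written out:
  1.6231 phi_1 - 1.0045 phi_2 = -1.0045
  -1.0045 phi_1 + 1.6231 phi_2 = 0.6587
Solve by Cramer's rule:
  det = gamma(0)^2 - gamma(1)^2 = (1.6231)^2 - (-1.0045)^2 = 2.63445361 - 1.00902025 = 1.62543336
  phi_hat_1 = [gamma(1) gamma(0) - gamma(1) gamma(2)] / det = [(-1.0045)(1.6231) - (-1.0045)(0.6587)] / 1.62543336 = -0.9687398 / 1.62543336 = -0.596
  phi_hat_2 = [gamma(0) gamma(2) - gamma(1)^2] / det = [(1.6231)(0.6587) - (-1.0045)^2] / 1.62543336 = 0.06011572 / 1.62543336 = 0.037
So phi_hat = [-0.5960, 0.0370].
Therefore phi_hat_1 = -0.5960.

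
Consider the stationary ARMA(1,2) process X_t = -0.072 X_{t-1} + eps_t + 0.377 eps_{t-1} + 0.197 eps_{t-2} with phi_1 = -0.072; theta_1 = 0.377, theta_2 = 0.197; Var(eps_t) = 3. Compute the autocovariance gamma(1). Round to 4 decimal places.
\gamma(1) = 1.0685

Multiply the model equation by X_{t-k} and take expectations. With theta_0 = psi_0 = 1 and psi_j the MA(infinity) weights, this gives
  gamma(k) - sum_i phi_i gamma(k-i) = c_k,
  c_k = sigma^2 * sum_{j=k..q} theta_j psi_{j-k}   (c_k = 0 for k > q),
using gamma(-m) = gamma(m).
psi-weights needed (psi_j = theta_j + sum_i phi_i psi_{j-i}):
  psi_1 = theta_1 + phi_1 = 0.377 + (-0.072) = 0.305
  psi_2 = theta_2 + phi_1 psi_1 = 0.197 + (-0.072)(0.305) = 0.17504
Right-hand sides:
  c_0 = sigma^2 (1 + theta_1 psi_1 + theta_2 psi_2) = 3 * (1 + (0.377)(0.305) + (0.197)(0.17504)) = 3 * 1.149468 = 3.448404
  c_1 = sigma^2 (theta_1 + theta_2 psi_1) = 3 * (0.377 + (0.197)(0.305)) = 1.311255
  c_2 = sigma^2 theta_2 = 3 * (0.197) = 0.591
Equations for k = 0 and k = 1 (AR order 1):
  gamma(0) = phi_1 gamma(1) + c_0
  gamma(1) = phi_1 gamma(0) + c_1
Substituting the second into the first: gamma(0) (1 - phi_1^2) = c_0 + phi_1 c_1, so
  gamma(0) = (c_0 + phi_1 c_1) / (1 - phi_1^2) = (3.448404 + (-0.072)(1.311255)) / (1 - (-0.072)^2) = 3.353993 / 0.994816 = 3.371471.
  gamma(1) = phi_1 gamma(0) + c_1 = (-0.072)(3.371471) + (1.311255) = 1.068509.
Therefore gamma(1) = 1.0685 (to 4 decimal places).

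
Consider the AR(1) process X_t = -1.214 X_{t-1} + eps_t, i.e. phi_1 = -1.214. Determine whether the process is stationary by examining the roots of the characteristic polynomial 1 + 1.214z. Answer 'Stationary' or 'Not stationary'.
\text{Not stationary}

The AR(p) characteristic polynomial is P(z) = 1 + 1.214z.
Stationarity requires all roots to lie outside the unit circle, i.e. |z| > 1 for every root.
This is linear in z: 1 + (1.214) z = 0  =>  z = -1/(1.214) = -0.823723,  |z| = 0.823723.
Moduli of all roots: 0.8237.
All moduli strictly greater than 1? No.
Verdict: Not stationary.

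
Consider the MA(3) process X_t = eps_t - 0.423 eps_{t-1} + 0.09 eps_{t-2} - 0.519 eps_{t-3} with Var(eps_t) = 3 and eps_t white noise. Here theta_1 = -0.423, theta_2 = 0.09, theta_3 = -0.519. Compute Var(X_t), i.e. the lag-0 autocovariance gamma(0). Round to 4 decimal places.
\gamma(0) = 4.3692

For an MA(q) process X_t = eps_t + sum_i theta_i eps_{t-i} with
Var(eps_t) = sigma^2, the variance is
  gamma(0) = sigma^2 * (1 + sum_i theta_i^2).
  sum_i theta_i^2 = (-0.423)^2 + (0.09)^2 + (-0.519)^2 = 0.178929 + 0.0081 + 0.269361 = 0.45639.
  gamma(0) = 3 * (1 + 0.45639) = 3 * 1.45639 = 4.36917, which rounds to 4.3692.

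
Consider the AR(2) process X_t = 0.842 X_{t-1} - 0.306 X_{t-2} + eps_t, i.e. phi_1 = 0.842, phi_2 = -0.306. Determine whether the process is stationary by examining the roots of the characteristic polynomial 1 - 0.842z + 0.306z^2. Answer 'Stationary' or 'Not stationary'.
\text{Stationary}

The AR(p) characteristic polynomial is P(z) = 1 - 0.842z + 0.306z^2.
Stationarity requires all roots to lie outside the unit circle, i.e. |z| > 1 for every root.
Set 1 + (-0.842) z + (0.306) z^2 = 0, i.e. a z^2 + b z + c = 0 with a = 0.306, b = -0.842, c = 1.
Discriminant D = b^2 - 4ac = (-0.842)^2 - 4*(0.306)*1 = 0.708964 - (1.224) = -0.515036.
D < 0, so the roots are the complex-conjugate pair z = (-b +/- i sqrt(-D)) / (2a) = 1.3758 +/- 1.1726i.
For a conjugate pair |z|^2 = z * conj(z) = (product of roots) = c/a = 1/(0.306) = 3.267974, so |z| = sqrt(3.267974) = 1.8078 for both roots.
Moduli of all roots: 1.8078, 1.8078.
All moduli strictly greater than 1? Yes.
Verdict: Stationary.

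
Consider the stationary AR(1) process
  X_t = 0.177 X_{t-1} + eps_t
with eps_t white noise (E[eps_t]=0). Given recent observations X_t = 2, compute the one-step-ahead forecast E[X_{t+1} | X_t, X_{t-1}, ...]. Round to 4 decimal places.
E[X_{t+1} \mid \mathcal F_t] = 0.3540

For an AR(p) model X_t = c + sum_i phi_i X_{t-i} + eps_t, the
one-step-ahead conditional mean is
  E[X_{t+1} | X_t, ...] = c + sum_i phi_i X_{t+1-i}.
Substitute known values:
  E[X_{t+1} | ...] = (0.177) * (2)
                   = 0.3540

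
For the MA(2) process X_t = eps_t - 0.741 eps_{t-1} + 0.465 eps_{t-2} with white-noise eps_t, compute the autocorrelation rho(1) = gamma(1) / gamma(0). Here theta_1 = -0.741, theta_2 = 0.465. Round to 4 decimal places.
\rho(1) = -0.6149

For an MA(q) process with theta_0 = 1, the autocovariance is
  gamma(k) = sigma^2 * sum_{i=0..q-k} theta_i * theta_{i+k},
and rho(k) = gamma(k) / gamma(0). Sigma^2 cancels.
  numerator   = (1)*(-0.741) + (-0.741)*(0.465) = -1.085565.
  denominator = (1)^2 + (-0.741)^2 + (0.465)^2 = 1.765306.
  rho(1) = -1.085565 / 1.765306 = -0.6149.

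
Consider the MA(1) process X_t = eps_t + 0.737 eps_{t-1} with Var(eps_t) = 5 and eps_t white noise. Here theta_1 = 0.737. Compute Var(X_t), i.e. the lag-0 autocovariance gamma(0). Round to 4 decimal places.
\gamma(0) = 7.7158

For an MA(q) process X_t = eps_t + sum_i theta_i eps_{t-i} with
Var(eps_t) = sigma^2, the variance is
  gamma(0) = sigma^2 * (1 + sum_i theta_i^2).
  sum_i theta_i^2 = (0.737)^2 = 0.543169.
  gamma(0) = 5 * (1 + 0.543169) = 5 * 1.543169 = 7.715845, which rounds to 7.7158.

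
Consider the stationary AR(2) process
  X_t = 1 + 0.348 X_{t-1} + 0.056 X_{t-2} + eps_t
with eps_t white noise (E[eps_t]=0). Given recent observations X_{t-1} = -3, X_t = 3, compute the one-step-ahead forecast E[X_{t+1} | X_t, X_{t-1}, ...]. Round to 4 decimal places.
E[X_{t+1} \mid \mathcal F_t] = 1.8760

For an AR(p) model X_t = c + sum_i phi_i X_{t-i} + eps_t, the
one-step-ahead conditional mean is
  E[X_{t+1} | X_t, ...] = c + sum_i phi_i X_{t+1-i}.
Substitute known values:
  E[X_{t+1} | ...] = 1 + (0.348) * (3) + (0.056) * (-3)
                   = 1.8760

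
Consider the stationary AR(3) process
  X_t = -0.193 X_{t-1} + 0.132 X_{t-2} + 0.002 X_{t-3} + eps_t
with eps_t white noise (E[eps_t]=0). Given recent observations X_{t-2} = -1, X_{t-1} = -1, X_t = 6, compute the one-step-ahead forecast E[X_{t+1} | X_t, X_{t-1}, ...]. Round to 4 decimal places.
E[X_{t+1} \mid \mathcal F_t] = -1.2920

For an AR(p) model X_t = c + sum_i phi_i X_{t-i} + eps_t, the
one-step-ahead conditional mean is
  E[X_{t+1} | X_t, ...] = c + sum_i phi_i X_{t+1-i}.
Substitute known values:
  E[X_{t+1} | ...] = (-0.193) * (6) + (0.132) * (-1) + (0.002) * (-1)
                   = -1.2920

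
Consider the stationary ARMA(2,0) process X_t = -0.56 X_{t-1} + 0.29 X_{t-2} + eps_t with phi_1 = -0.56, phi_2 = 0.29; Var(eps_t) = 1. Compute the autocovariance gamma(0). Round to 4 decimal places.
\gamma(0) = 2.8892

Multiply the model equation by X_{t-k} and take expectations. With theta_0 = psi_0 = 1 and psi_j the MA(infinity) weights, this gives
  gamma(k) - sum_i phi_i gamma(k-i) = c_k,
  c_k = sigma^2 * sum_{j=k..q} theta_j psi_{j-k}   (c_k = 0 for k > q),
using gamma(-m) = gamma(m).
Pure AR (q = 0): c_0 = sigma^2 = 1, c_k = 0 for k >= 1.
Equations for k = 0, 1, 2 (AR order 2, c_2 = 0):
  (E0) gamma(0) = phi_1 gamma(1) + phi_2 gamma(2) + c_0
  (E1) gamma(1) = phi_1 gamma(0) + phi_2 gamma(1) + c_1
  (E2) gamma(2) = phi_1 gamma(1) + phi_2 gamma(0)
From (E1): gamma(1) = A gamma(0) + B with
  A = phi_1 / (1 - phi_2) = -0.56 / 0.71 = -0.788732,   B = c_1 / (1 - phi_2) = 0 / 0.71 = 0.
Insert (E2) into (E0): gamma(0) (1 - phi_2^2) = phi_1 (1 + phi_2) gamma(1) + c_0.
  phi_1 (1 + phi_2) = (-0.56)(1.29) = -0.7224,   1 - phi_2^2 = 0.9159.
Replace gamma(1) by A gamma(0) + B and collect gamma(0):
  gamma(0) [0.9159 - (-0.7224)(-0.788732)] = c_0 = 1
  gamma(0) * 0.34612 = 1
  gamma(0) = 1 / 0.34612 = 2.889174.
Therefore gamma(0) = 2.8892 (to 4 decimal places).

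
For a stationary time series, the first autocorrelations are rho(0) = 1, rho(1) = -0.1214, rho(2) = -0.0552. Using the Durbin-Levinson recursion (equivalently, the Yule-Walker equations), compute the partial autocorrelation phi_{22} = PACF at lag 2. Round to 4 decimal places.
\phi_{22} = -0.0710

The PACF at lag k is phi_{kk}, the last component of the solution
to the Yule-Walker system G_k phi = r_k where
  (G_k)_{ij} = rho(|i - j|), (r_k)_i = rho(i), i,j = 1..k.
Equivalently, Durbin-Levinson gives phi_{kk} iteratively:
  phi_{11} = rho(1)
  phi_{kk} = [rho(k) - sum_{j=1..k-1} phi_{k-1,j} rho(k-j)]
            / [1 - sum_{j=1..k-1} phi_{k-1,j} rho(j)],
  phi_{k,j} = phi_{k-1,j} - phi_{kk} phi_{k-1,k-j},  j = 1..k-1.
Step k = 1:
  phi_11 = rho(1) = -0.1214.
Step k = 2:
  phi_22 = [rho(2) - phi_11 rho(1)] / [1 - phi_11 rho(1)] = [-0.0552 - (-0.1214)(-0.1214)] / [1 - (-0.1214)(-0.1214)]
         = -0.06993796 / 0.98526204 = -0.071.
Therefore phi_{22} = -0.0710.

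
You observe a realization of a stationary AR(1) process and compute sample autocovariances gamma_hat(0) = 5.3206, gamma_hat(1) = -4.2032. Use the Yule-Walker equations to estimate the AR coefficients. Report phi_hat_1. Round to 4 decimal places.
\hat\phi_{1} = -0.7900

The Yule-Walker equations for an AR(p) process read, in matrix form,
  Gamma_p phi = r_p,   with   (Gamma_p)_{ij} = gamma(|i - j|),
                       (r_p)_i = gamma(i),   i,j = 1..p.
Substitute the sample gammas (Toeplitz matrix and right-hand side of size 1):
  Gamma_p = [[5.3206]]
  r_p     = [-4.2032]
With p = 1 this is the single equation gamma(0) phi_1 = gamma(1):
  phi_hat_1 = gamma(1) / gamma(0) = -4.2032 / 5.3206 = -0.7900.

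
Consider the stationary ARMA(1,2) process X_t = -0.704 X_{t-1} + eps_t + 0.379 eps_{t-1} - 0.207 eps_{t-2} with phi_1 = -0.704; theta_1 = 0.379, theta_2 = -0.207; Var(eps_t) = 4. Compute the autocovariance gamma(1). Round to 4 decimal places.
\gamma(1) = -1.3310

Multiply the model equation by X_{t-k} and take expectations. With theta_0 = psi_0 = 1 and psi_j the MA(infinity) weights, this gives
  gamma(k) - sum_i phi_i gamma(k-i) = c_k,
  c_k = sigma^2 * sum_{j=k..q} theta_j psi_{j-k}   (c_k = 0 for k > q),
using gamma(-m) = gamma(m).
psi-weights needed (psi_j = theta_j + sum_i phi_i psi_{j-i}):
  psi_1 = theta_1 + phi_1 = 0.379 + (-0.704) = -0.325
  psi_2 = theta_2 + phi_1 psi_1 = -0.207 + (-0.704)(-0.325) = 0.0218
Right-hand sides:
  c_0 = sigma^2 (1 + theta_1 psi_1 + theta_2 psi_2) = 4 * (1 + (0.379)(-0.325) + (-0.207)(0.0218)) = 4 * 0.872312 = 3.48925
  c_1 = sigma^2 (theta_1 + theta_2 psi_1) = 4 * (0.379 + (-0.207)(-0.325)) = 1.7851
  c_2 = sigma^2 theta_2 = 4 * (-0.207) = -0.828
Equations for k = 0 and k = 1 (AR order 1):
  gamma(0) = phi_1 gamma(1) + c_0
  gamma(1) = phi_1 gamma(0) + c_1
Substituting the second into the first: gamma(0) (1 - phi_1^2) = c_0 + phi_1 c_1, so
  gamma(0) = (c_0 + phi_1 c_1) / (1 - phi_1^2) = (3.48925 + (-0.704)(1.7851)) / (1 - (-0.704)^2) = 2.232539 / 0.504384 = 4.426269.
  gamma(1) = phi_1 gamma(0) + c_1 = (-0.704)(4.426269) + (1.7851) = -1.330993.
Therefore gamma(1) = -1.3310 (to 4 decimal places).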